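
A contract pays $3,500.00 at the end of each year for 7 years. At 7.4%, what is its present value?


Formula: PV = PMT * (1 - (1+r)^(-n)) / r
Discount factor: (1 + 0.074)^(-7) = 0.606694
Bracket: 1 - 0.606694 = 0.393306
PV = $3,500.00 * 0.393306 / 0.074 = $18,602.29

$18,602.29


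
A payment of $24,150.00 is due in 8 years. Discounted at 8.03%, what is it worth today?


Formula: PV = FV / (1 + r)^n
Substituting: PV = $24,150.00 / (1 + 0.0803)^8
Discount factor: (1.0803)^8 = 1.855047
PV = $24,150.00 / 1.855047 = $13,018.54

$13,018.54


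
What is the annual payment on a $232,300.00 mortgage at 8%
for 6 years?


Formula: PMT = PV * r / (1 - (1+r)^(-n))
Denominator: 1 - (1 + 0.08)^(-6) = 0.36983
Numerator: $232,300.00 * 0.08 = 18584.0
PMT = 18584.0 / 0.36983 = $50,250.06

$50,250.06


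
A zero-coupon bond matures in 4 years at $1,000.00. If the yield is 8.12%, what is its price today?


Formula: Price = FV / (1 + r)^n
Substituting: Price = $1,000.00 / (1 + 0.0812)^4
Discount factor: (1.0812)^4 = 1.366546
Price = $1,000.00 / 1.366546 = $731.77

$731.77


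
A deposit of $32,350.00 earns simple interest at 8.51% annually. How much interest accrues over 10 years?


Formula: I = P * r * t
Substituting: I = $32,350.00 * 0.0851 * 10
Step: I = $32,350.00 * 0.851
I = $27,529.85

$27,529.85


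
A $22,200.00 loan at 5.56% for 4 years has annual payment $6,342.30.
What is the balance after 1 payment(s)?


Formula: Balance = PV*(1+r)^k - PMT*((1+r)^k - 1)/r
Growth: (1 + 0.0556)^1 = 1.0556
Accumulated factor: ((1+r)^k - 1)/r = 1.0
Balance = $22,200.00 * 1.0556 - $6,342.30 * 1.0
Balance = $17,092.02

$17,092.02


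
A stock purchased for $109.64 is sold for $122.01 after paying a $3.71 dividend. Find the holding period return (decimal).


Formula: HPR = (P1 - P0 + D) / P0
Gain: $122.01 - $109.64 + $3.71 = $16.08
HPR = $16.08 / $109.64 = 0.1467

0.1467


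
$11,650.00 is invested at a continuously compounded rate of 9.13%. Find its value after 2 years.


Formula: FV = P * e^(r*t)
Exponent: r*t = 0.0913 * 2 = 0.1826
e^(0.1826) = 1.200334
FV = $11,650.00 * 1.200334 = $13,983.89

$13,983.89


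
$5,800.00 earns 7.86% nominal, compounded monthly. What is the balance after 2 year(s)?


Formula: FV = P * (1 + r/m)^(m*t)
Period rate: r/m = 0.0786 / 12 = 0.00655
Total periods: m*t = 12 * 2 = 24
Growth factor: (1 + 0.00655)^24 = 1.16963
FV = $5,800.00 * 1.16963 = $6,783.85

$6,783.85


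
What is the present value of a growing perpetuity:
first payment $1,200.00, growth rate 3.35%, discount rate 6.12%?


Formula: PV = C / (r - g)
Spread: r - g = 0.0612 - 0.0335 = 0.0277
Substituting: PV = $1,200.00 / 0.0277
PV = $43,321.30

$43,321.30


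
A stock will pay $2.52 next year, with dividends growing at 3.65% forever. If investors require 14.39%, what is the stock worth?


Formula: P = D1 / (r - g)
Spread: r - g = 0.1439 - 0.0365 = 0.1074
Substituting: P = $2.52 / 0.1074
P = $23.46

$23.46


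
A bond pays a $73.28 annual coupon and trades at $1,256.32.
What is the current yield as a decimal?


Formula: Current yield = annual coupon / price
Substituting: CY = $73.28 / $1,256.32
CY = 0.058329

0.058329


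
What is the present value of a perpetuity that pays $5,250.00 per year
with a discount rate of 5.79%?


Formula: PV = C / r
Substituting: PV = $5,250.00 / 0.0579
PV = $90,673.58

$90,673.58


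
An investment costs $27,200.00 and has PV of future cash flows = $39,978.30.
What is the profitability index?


Formula: PI = PV(cash flows) / initial investment
Substituting: PI = $39,978.30 / $27,200.00
PI = 1.4698

1.4698


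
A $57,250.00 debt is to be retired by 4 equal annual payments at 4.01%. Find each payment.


Formula: PMT = PV * r / (1 - (1+r)^(-n))
Denominator: 1 - (1 + 0.0401)^(-4) = 0.145525
Numerator: $57,250.00 * 0.0401 = 2295.725
PMT = 2295.725 / 0.145525 = $15,775.52

$15,775.52


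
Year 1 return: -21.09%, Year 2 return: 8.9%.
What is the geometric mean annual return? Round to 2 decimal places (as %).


Formula: Geometric mean = ((1+r1)*(1+r2))^(1/2) - 1
Product: (1 + -0.2109) * (1 + 0.089) = 0.7891 * 1.089 = 0.85933
Square root: 0.85933^0.5 = 0.927
Geometric mean = 0.927 - 1 = -0.073
As percentage: -7.30%

-7.30%


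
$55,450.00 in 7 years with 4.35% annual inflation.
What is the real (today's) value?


Formula: Real value = nominal / (1 + inflation)^years
Price level: (1 + 0.0435)^7 = 1.347247
Real value = $55,450.00 / 1.347247 = $41,158.01

$41,158.01


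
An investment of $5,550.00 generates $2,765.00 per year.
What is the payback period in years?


Formula: Payback = investment / annual cash flow
Substituting: Payback = $5,550.00 / $2,765.00
Payback = 2.0072 years

2.0072 years


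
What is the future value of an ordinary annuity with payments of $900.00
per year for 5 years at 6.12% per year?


Formula: FV = PMT * ((1+r)^n - 1) / r
Growth factor: (1 + 0.0612)^5 = 1.345818
Numerator: 1.345818 - 1 = 0.345818
FV = $900.00 * 0.345818 / 0.0612 = $5,085.55

$5,085.55


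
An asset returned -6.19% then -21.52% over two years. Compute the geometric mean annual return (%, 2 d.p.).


Formula: Geometric mean = ((1+r1)*(1+r2))^(1/2) - 1
Product: (1 + -0.0619) * (1 + -0.2152) = 0.9381 * 0.7848 = 0.736221
Square root: 0.736221^0.5 = 0.858033
Geometric mean = 0.858033 - 1 = -0.141967
As percentage: -14.20%

-14.20%


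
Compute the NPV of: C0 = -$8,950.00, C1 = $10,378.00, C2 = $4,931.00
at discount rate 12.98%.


Formula: NPV = C0 + C1/(1+r) + C2/(1+r)^2
Discount C1: $10,378.00 / (1 + 0.1298) = $9,185.70
Discount C2: $4,931.00 / (1 + 0.1298)^2 = $3,863.06
NPV = -$8,950.00 + $9,185.70 + $3,863.06 = $4,098.76

$4,098.76


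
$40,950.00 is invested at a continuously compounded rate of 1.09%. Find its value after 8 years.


Formula: FV = P * e^(r*t)
Exponent: r*t = 0.0109 * 8 = 0.0872
e^(0.0872) = 1.091115
FV = $40,950.00 * 1.091115 = $44,681.15

$44,681.15


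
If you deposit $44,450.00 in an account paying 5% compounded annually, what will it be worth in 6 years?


Formula: FV = P * (1 + r)^n
Substituting: FV = $44,450.00 * (1 + 0.05)^6
Growth factor: (1.05)^6 = 1.340096
FV = $44,450.00 * 1.340096 = $59,567.25

$59,567.25


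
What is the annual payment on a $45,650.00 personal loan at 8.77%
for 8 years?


Formula: PMT = PV * r / (1 - (1+r)^(-n))
Denominator: 1 - (1 + 0.0877)^(-8) = 0.489581
Numerator: $45,650.00 * 0.0877 = 4003.505
PMT = 4003.505 / 0.489581 = $8,177.41

$8,177.41


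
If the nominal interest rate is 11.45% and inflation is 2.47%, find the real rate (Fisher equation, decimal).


Formula: (1 + r_real) = (1 + r_nom) / (1 + inflation)
Substituting: (1 + r_real) = 1.1145 / 1.0247
(1 + r_real) = 1.087635
r_real = 1.087635 - 1 = 0.087635

0.087635


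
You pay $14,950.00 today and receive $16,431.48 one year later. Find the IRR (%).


Formula: IRR = C1/C0 - 1
Substituting: IRR = $16,431.48 / $14,950.00 - 1
Ratio: 1.099096 - 1 = 0.099096
IRR = 9.9096%

9.9096%


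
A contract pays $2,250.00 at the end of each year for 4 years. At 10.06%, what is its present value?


Formula: PV = PMT * (1 - (1+r)^(-n)) / r
Discount factor: (1 + 0.1006)^(-4) = 0.681525
Bracket: 1 - 0.681525 = 0.318475
PV = $2,250.00 * 0.318475 / 0.1006 = $7,122.94

$7,122.94


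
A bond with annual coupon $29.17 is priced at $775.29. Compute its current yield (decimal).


Formula: Current yield = annual coupon / price
Substituting: CY = $29.17 / $775.29
CY = 0.037625

0.037625


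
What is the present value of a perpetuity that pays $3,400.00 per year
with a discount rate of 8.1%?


Formula: PV = C / r
Substituting: PV = $3,400.00 / 0.081
PV = $41,975.31

$41,975.31


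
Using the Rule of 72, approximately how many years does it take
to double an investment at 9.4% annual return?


Formula: Years ≈ 72 / r
Substituting: Years ≈ 72 / 9.4
Years ≈ 7.7

7.7 years


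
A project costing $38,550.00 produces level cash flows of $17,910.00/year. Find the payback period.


Formula: Payback = investment / annual cash flow
Substituting: Payback = $38,550.00 / $17,910.00
Payback = 2.1524 years

2.1524 years


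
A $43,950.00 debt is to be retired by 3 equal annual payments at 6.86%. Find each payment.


Formula: PMT = PV * r / (1 - (1+r)^(-n))
Denominator: 1 - (1 + 0.0686)^(-3) = 0.18049
Numerator: $43,950.00 * 0.0686 = 3014.97
PMT = 3014.97 / 0.18049 = $16,704.40

$16,704.40


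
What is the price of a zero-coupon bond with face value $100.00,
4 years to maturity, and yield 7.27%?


Formula: Price = FV / (1 + r)^n
Substituting: Price = $100.00 / (1 + 0.0727)^4
Discount factor: (1.0727)^4 = 1.324077
Price = $100.00 / 1.324077 = $75.52

$75.52


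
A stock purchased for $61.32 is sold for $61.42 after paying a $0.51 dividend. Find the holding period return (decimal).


Formula: HPR = (P1 - P0 + D) / P0
Gain: $61.42 - $61.32 + $0.51 = $0.61
HPR = $0.61 / $61.32 = 0.0099

0.0099


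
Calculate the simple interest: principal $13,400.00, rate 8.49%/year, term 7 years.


Formula: I = P * r * t
Substituting: I = $13,400.00 * 0.0849 * 7
Step: I = $13,400.00 * 0.5943
I = $7,963.62

$7,963.62


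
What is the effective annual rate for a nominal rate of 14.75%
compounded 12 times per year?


Formula: EAR = (1 + r/m)^m - 1
Period rate: r/m = 0.1475 / 12 = 0.012292
Compounding: (1 + 0.012292)^12 = 1.157892
EAR = 1.157892 - 1 = 0.157892

0.157892


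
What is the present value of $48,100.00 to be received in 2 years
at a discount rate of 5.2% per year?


Formula: PV = FV / (1 + r)^n
Substituting: PV = $48,100.00 / (1 + 0.052)^2
Discount factor: (1.052)^2 = 1.106704
PV = $48,100.00 / 1.106704 = $43,462.39

$43,462.39


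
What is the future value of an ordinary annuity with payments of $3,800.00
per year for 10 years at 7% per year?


Formula: FV = PMT * ((1+r)^n - 1) / r
Growth factor: (1 + 0.07)^10 = 1.967151
Numerator: 1.967151 - 1 = 0.967151
FV = $3,800.00 * 0.967151 / 0.07 = $52,502.50

$52,502.50


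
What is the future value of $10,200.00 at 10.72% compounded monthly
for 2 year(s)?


Formula: FV = P * (1 + r/m)^(m*t)
Period rate: r/m = 0.1072 / 12 = 0.008933
Total periods: m*t = 12 * 2 = 24
Growth factor: (1 + 0.008933)^24 = 1.237939
FV = $10,200.00 * 1.237939 = $12,626.98

$12,626.98


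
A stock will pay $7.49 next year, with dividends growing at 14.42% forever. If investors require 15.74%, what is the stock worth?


Formula: P = D1 / (r - g)
Spread: r - g = 0.1574 - 0.1442 = 0.0132
Substituting: P = $7.49 / 0.0132
P = $567.42

$567.42


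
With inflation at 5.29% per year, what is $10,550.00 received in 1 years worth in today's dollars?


Formula: Real value = nominal / (1 + inflation)^years
Price level: (1 + 0.0529)^1 = 1.0529
Real value = $10,550.00 / 1.0529 = $10,019.94

$10,019.94


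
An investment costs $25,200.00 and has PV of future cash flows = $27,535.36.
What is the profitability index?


Formula: PI = PV(cash flows) / initial investment
Substituting: PI = $27,535.36 / $25,200.00
PI = 1.0927

1.0927


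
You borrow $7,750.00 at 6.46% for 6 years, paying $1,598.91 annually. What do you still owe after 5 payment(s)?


Formula: Balance = PV*(1+r)^k - PMT*((1+r)^k - 1)/r
Growth: (1 + 0.0646)^5 = 1.367516
Accumulated factor: ((1+r)^k - 1)/r = 5.689097
Balance = $7,750.00 * 1.367516 - $1,598.91 * 5.689097
Balance = $1,501.89

$1,501.89


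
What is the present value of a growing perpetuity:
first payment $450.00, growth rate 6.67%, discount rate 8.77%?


Formula: PV = C / (r - g)
Spread: r - g = 0.0877 - 0.0667 = 0.021
Substituting: PV = $450.00 / 0.021
PV = $21,428.57

$21,428.57


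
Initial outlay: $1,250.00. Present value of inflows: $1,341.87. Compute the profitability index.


Formula: PI = PV(cash flows) / initial investment
Substituting: PI = $1,341.87 / $1,250.00
PI = 1.0735

1.0735


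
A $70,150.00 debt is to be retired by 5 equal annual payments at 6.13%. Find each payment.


Formula: PMT = PV * r / (1 - (1+r)^(-n))
Denominator: 1 - (1 + 0.0613)^(-5) = 0.257307
Numerator: $70,150.00 * 0.0613 = 4300.195
PMT = 4300.195 / 0.257307 = $16,712.30

$16,712.30


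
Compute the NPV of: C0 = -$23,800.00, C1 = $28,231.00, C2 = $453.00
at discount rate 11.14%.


Formula: NPV = C0 + C1/(1+r) + C2/(1+r)^2
Discount C1: $28,231.00 / (1 + 0.1114) = $25,401.30
Discount C2: $453.00 / (1 + 0.1114)^2 = $366.74
NPV = -$23,800.00 + $25,401.30 + $366.74 = $1,968.03

$1,968.03


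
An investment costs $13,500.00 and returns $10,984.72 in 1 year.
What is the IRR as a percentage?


Formula: IRR = C1/C0 - 1
Substituting: IRR = $10,984.72 / $13,500.00 - 1
Ratio: 0.813683 - 1 = -0.186317
IRR = -18.6317%

-18.6317%


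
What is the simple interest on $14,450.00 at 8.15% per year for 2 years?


Formula: I = P * r * t
Substituting: I = $14,450.00 * 0.0815 * 2
Step: I = $14,450.00 * 0.163
I = $2,355.35

$2,355.35


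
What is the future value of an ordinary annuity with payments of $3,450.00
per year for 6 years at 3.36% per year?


Formula: FV = PMT * ((1+r)^n - 1) / r
Growth factor: (1 + 0.0336)^6 = 1.219312
Numerator: 1.219312 - 1 = 0.219312
FV = $3,450.00 * 0.219312 / 0.0336 = $22,518.69

$22,518.69


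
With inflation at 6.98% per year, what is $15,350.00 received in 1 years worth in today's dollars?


Formula: Real value = nominal / (1 + inflation)^years
Price level: (1 + 0.0698)^1 = 1.0698
Real value = $15,350.00 / 1.0698 = $14,348.48

$14,348.48


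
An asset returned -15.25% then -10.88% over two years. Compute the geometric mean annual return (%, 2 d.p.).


Formula: Geometric mean = ((1+r1)*(1+r2))^(1/2) - 1
Product: (1 + -0.1525) * (1 + -0.1088) = 0.8475 * 0.8912 = 0.755292
Square root: 0.755292^0.5 = 0.869075
Geometric mean = 0.869075 - 1 = -0.130925
As percentage: -13.09%

-13.09%


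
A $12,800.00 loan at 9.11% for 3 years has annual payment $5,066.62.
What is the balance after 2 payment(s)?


Formula: Balance = PV*(1+r)^k - PMT*((1+r)^k - 1)/r
Growth: (1 + 0.0911)^2 = 1.190499
Accumulated factor: ((1+r)^k - 1)/r = 2.0911
Balance = $12,800.00 * 1.190499 - $5,066.62 * 2.0911
Balance = $4,643.58

$4,643.58


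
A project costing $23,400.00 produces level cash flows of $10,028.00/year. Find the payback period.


Formula: Payback = investment / annual cash flow
Substituting: Payback = $23,400.00 / $10,028.00
Payback = 2.3335 years

2.3335 years


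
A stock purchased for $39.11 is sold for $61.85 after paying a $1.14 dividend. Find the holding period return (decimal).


Formula: HPR = (P1 - P0 + D) / P0
Gain: $61.85 - $39.11 + $1.14 = $23.88
HPR = $23.88 / $39.11 = 0.6106

0.6106


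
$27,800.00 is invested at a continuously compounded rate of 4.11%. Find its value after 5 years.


Formula: FV = P * e^(r*t)
Exponent: r*t = 0.0411 * 5 = 0.2055
e^(0.2055) = 1.228139
FV = $27,800.00 * 1.228139 = $34,142.26

$34,142.26


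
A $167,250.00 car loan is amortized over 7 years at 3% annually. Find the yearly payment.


Formula: PMT = PV * r / (1 - (1+r)^(-n))
Denominator: 1 - (1 + 0.03)^(-7) = 0.186908
Numerator: $167,250.00 * 0.03 = 5017.5
PMT = 5017.5 / 0.186908 = $26,844.69

$26,844.69


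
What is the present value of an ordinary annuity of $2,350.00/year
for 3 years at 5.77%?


Formula: PV = PMT * (1 - (1+r)^(-n)) / r
Discount factor: (1 + 0.0577)^(-3) = 0.845109
Bracket: 1 - 0.845109 = 0.154891
PV = $2,350.00 * 0.154891 / 0.0577 = $6,308.40

$6,308.40


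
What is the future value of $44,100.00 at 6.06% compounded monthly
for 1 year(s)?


Formula: FV = P * (1 + r/m)^(m*t)
Period rate: r/m = 0.0606 / 12 = 0.00505
Total periods: m*t = 12 * 1 = 12
Growth factor: (1 + 0.00505)^12 = 1.062312
FV = $44,100.00 * 1.062312 = $46,847.95

$46,847.95


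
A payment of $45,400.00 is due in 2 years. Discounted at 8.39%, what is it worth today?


Formula: PV = FV / (1 + r)^n
Substituting: PV = $45,400.00 / (1 + 0.0839)^2
Discount factor: (1.0839)^2 = 1.174839
PV = $45,400.00 / 1.174839 = $38,643.59

$38,643.59


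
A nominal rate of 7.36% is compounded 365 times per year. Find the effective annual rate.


Formula: EAR = (1 + r/m)^m - 1
Period rate: r/m = 0.0736 / 365 = 0.000202
Compounding: (1 + 0.000202)^365 = 1.076368
EAR = 1.076368 - 1 = 0.076368

0.076368


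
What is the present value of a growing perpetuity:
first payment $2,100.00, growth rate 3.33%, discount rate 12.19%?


Formula: PV = C / (r - g)
Spread: r - g = 0.1219 - 0.0333 = 0.0886
Substituting: PV = $2,100.00 / 0.0886
PV = $23,702.03

$23,702.03


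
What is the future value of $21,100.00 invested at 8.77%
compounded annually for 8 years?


Formula: FV = P * (1 + r)^n
Substituting: FV = $21,100.00 * (1 + 0.0877)^8
Growth factor: (1.0877)^8 = 1.959174
FV = $21,100.00 * 1.959174 = $41,338.57

$41,338.57


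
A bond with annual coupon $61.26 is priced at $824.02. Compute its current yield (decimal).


Formula: Current yield = annual coupon / price
Substituting: CY = $61.26 / $824.02
CY = 0.074343

0.074343


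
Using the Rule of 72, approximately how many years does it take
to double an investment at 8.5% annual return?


Formula: Years ≈ 72 / r
Substituting: Years ≈ 72 / 8.5
Years ≈ 8.5

8.5 years


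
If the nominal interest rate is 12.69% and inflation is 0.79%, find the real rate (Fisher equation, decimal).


Formula: (1 + r_real) = (1 + r_nom) / (1 + inflation)
Substituting: (1 + r_real) = 1.1269 / 1.0079
(1 + r_real) = 1.118067
r_real = 1.118067 - 1 = 0.118067

0.118067


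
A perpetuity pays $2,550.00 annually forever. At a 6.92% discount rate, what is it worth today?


Formula: PV = C / r
Substituting: PV = $2,550.00 / 0.0692
PV = $36,849.71

$36,849.71


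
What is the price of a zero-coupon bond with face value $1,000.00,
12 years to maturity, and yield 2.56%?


Formula: Price = FV / (1 + r)^n
Substituting: Price = $1,000.00 / (1 + 0.0256)^12
Discount factor: (1.0256)^12 = 1.354366
Price = $1,000.00 / 1.354366 = $738.35

$738.35


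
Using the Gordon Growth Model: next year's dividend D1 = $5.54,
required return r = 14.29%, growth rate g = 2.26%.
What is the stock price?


Formula: P = D1 / (r - g)
Spread: r - g = 0.1429 - 0.0226 = 0.1203
Substituting: P = $5.54 / 0.1203
P = $46.05

$46.05


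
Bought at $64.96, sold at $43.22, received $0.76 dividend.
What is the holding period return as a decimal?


Formula: HPR = (P1 - P0 + D) / P0
Gain: $43.22 - $64.96 + $0.76 = -$20.98
HPR = -$20.98 / $64.96 = -0.323

-0.323


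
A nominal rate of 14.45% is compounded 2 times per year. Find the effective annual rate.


Formula: EAR = (1 + r/m)^m - 1
Period rate: r/m = 0.1445 / 2 = 0.07225
Compounding: (1 + 0.07225)^2 = 1.14972
EAR = 1.14972 - 1 = 0.14972

0.14972


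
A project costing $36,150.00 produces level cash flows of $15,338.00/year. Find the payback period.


Formula: Payback = investment / annual cash flow
Substituting: Payback = $36,150.00 / $15,338.00
Payback = 2.3569 years

2.3569 years


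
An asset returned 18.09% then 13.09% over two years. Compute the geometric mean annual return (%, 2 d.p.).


Formula: Geometric mean = ((1+r1)*(1+r2))^(1/2) - 1
Product: (1 + 0.1809) * (1 + 0.1309) = 1.1809 * 1.1309 = 1.33548
Square root: 1.33548^0.5 = 1.15563
Geometric mean = 1.15563 - 1 = 0.15563
As percentage: 15.56%

15.56%


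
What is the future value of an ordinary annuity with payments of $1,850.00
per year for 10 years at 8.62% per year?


Formula: FV = PMT * ((1+r)^n - 1) / r
Growth factor: (1 + 0.0862)^10 = 2.286115
Numerator: 2.286115 - 1 = 1.286115
FV = $1,850.00 * 1.286115 / 0.0862 = $27,602.23

$27,602.23


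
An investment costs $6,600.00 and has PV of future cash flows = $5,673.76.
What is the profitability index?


Formula: PI = PV(cash flows) / initial investment
Substituting: PI = $5,673.76 / $6,600.00
PI = 0.8597

0.8597


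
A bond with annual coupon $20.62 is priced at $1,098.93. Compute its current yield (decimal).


Formula: Current yield = annual coupon / price
Substituting: CY = $20.62 / $1,098.93
CY = 0.018764

0.018764


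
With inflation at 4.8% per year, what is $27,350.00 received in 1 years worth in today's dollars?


Formula: Real value = nominal / (1 + inflation)^years
Price level: (1 + 0.048)^1 = 1.048
Real value = $27,350.00 / 1.048 = $26,097.33

$26,097.33


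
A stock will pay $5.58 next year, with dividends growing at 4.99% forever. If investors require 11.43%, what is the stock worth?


Formula: P = D1 / (r - g)
Spread: r - g = 0.1143 - 0.0499 = 0.0644
Substituting: P = $5.58 / 0.0644
P = $86.65

$86.65


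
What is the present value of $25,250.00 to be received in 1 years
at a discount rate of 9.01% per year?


Formula: PV = FV / (1 + r)^n
Substituting: PV = $25,250.00 / (1 + 0.0901)^1
Discount factor: (1.0901)^1 = 1.0901
PV = $25,250.00 / 1.0901 = $23,163.01

$23,163.01


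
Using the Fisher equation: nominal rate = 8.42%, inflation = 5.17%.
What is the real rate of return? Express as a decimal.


Formula: (1 + r_real) = (1 + r_nom) / (1 + inflation)
Substituting: (1 + r_real) = 1.0842 / 1.0517
(1 + r_real) = 1.030902
r_real = 1.030902 - 1 = 0.030902

0.030902


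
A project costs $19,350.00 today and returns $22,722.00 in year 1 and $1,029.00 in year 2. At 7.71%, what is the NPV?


Formula: NPV = C0 + C1/(1+r) + C2/(1+r)^2
Discount C1: $22,722.00 / (1 + 0.0771) = $21,095.53
Discount C2: $1,029.00 / (1 + 0.0771)^2 = $886.96
NPV = -$19,350.00 + $21,095.53 + $886.96 = $2,632.49

$2,632.49


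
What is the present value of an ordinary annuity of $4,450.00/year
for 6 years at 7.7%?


Formula: PV = PMT * (1 - (1+r)^(-n)) / r
Discount factor: (1 + 0.077)^(-6) = 0.640775
Bracket: 1 - 0.640775 = 0.359225
PV = $4,450.00 * 0.359225 / 0.077 = $20,760.39

$20,760.39


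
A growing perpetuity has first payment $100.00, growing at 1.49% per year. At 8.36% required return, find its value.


Formula: PV = C / (r - g)
Spread: r - g = 0.0836 - 0.0149 = 0.0687
Substituting: PV = $100.00 / 0.0687
PV = $1,455.60

$1,455.60


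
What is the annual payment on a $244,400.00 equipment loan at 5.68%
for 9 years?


Formula: PMT = PV * r / (1 - (1+r)^(-n))
Denominator: 1 - (1 + 0.0568)^(-9) = 0.391774
Numerator: $244,400.00 * 0.0568 = 13881.92
PMT = 13881.92 / 0.391774 = $35,433.46

$35,433.46


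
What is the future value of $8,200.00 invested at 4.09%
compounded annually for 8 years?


Formula: FV = P * (1 + r)^n
Substituting: FV = $8,200.00 * (1 + 0.0409)^8
Growth factor: (1.0409)^8 = 1.378073
FV = $8,200.00 * 1.378073 = $11,300.19

$11,300.19


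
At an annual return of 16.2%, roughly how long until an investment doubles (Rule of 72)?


Formula: Years ≈ 72 / r
Substituting: Years ≈ 72 / 16.2
Years ≈ 4.4

4.4 years


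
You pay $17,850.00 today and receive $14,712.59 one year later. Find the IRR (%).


Formula: IRR = C1/C0 - 1
Substituting: IRR = $14,712.59 / $17,850.00 - 1
Ratio: 0.824235 - 1 = -0.175765
IRR = -17.5765%

-17.5765%


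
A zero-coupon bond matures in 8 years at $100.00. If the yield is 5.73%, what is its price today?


Formula: Price = FV / (1 + r)^n
Substituting: Price = $100.00 / (1 + 0.0573)^8
Discount factor: (1.0573)^8 = 1.561658
Price = $100.00 / 1.561658 = $64.03

$64.03


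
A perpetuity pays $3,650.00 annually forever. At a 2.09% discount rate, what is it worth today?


Formula: PV = C / r
Substituting: PV = $3,650.00 / 0.0209
PV = $174,641.15

$174,641.15


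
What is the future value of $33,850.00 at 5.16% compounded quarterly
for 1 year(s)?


Formula: FV = P * (1 + r/m)^(m*t)
Period rate: r/m = 0.0516 / 4 = 0.0129
Total periods: m*t = 4 * 1 = 4
Growth factor: (1 + 0.0129)^4 = 1.052607
FV = $33,850.00 * 1.052607 = $35,630.75

$35,630.75


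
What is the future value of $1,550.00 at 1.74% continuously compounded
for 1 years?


Formula: FV = P * e^(r*t)
Exponent: r*t = 0.0174 * 1 = 0.0174
e^(0.0174) = 1.017552
FV = $1,550.00 * 1.017552 = $1,577.21

$1,577.21


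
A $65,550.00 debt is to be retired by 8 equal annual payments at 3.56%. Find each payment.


Formula: PMT = PV * r / (1 - (1+r)^(-n))
Denominator: 1 - (1 + 0.0356)^(-8) = 0.244101
Numerator: $65,550.00 * 0.0356 = 2333.58
PMT = 2333.58 / 0.244101 = $9,559.89

$9,559.89


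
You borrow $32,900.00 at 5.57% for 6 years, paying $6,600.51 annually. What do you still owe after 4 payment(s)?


Formula: Balance = PV*(1+r)^k - PMT*((1+r)^k - 1)/r
Growth: (1 + 0.0557)^4 = 1.242116
Accumulated factor: ((1+r)^k - 1)/r = 4.346783
Balance = $32,900.00 * 1.242116 - $6,600.51 * 4.346783
Balance = $12,174.63

$12,174.63


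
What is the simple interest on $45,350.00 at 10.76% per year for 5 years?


Formula: I = P * r * t
Substituting: I = $45,350.00 * 0.1076 * 5
Step: I = $45,350.00 * 0.538
I = $24,398.30

$24,398.30


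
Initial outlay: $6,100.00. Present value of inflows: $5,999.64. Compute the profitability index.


Formula: PI = PV(cash flows) / initial investment
Substituting: PI = $5,999.64 / $6,100.00
PI = 0.9835

0.9835


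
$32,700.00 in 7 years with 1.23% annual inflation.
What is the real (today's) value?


Formula: Real value = nominal / (1 + inflation)^years
Price level: (1 + 0.0123)^7 = 1.089343
Real value = $32,700.00 / 1.089343 = $30,018.09

$30,018.09


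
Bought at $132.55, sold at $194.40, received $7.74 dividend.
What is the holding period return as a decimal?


Formula: HPR = (P1 - P0 + D) / P0
Gain: $194.40 - $132.55 + $7.74 = $69.59
HPR = $69.59 / $132.55 = 0.525

0.525


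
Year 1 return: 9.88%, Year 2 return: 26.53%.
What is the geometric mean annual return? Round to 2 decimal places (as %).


Formula: Geometric mean = ((1+r1)*(1+r2))^(1/2) - 1
Product: (1 + 0.0988) * (1 + 0.2653) = 1.0988 * 1.2653 = 1.390312
Square root: 1.390312^0.5 = 1.179115
Geometric mean = 1.179115 - 1 = 0.179115
As percentage: 17.91%

17.91%


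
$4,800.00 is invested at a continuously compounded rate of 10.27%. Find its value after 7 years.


Formula: FV = P * e^(r*t)
Exponent: r*t = 0.1027 * 7 = 0.7189
e^(0.7189) = 2.052175
FV = $4,800.00 * 2.052175 = $9,850.44

$9,850.44


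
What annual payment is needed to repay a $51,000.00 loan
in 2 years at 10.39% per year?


Formula: PMT = PV * r / (1 - (1+r)^(-n))
Denominator: 1 - (1 + 0.1039)^(-2) = 0.179383
Numerator: $51,000.00 * 0.1039 = 5298.9
PMT = 5298.9 / 0.179383 = $29,539.60

$29,539.60


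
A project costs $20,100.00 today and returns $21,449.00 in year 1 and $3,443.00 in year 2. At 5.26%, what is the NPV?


Formula: NPV = C0 + C1/(1+r) + C2/(1+r)^2
Discount C1: $21,449.00 / (1 + 0.0526) = $20,377.16
Discount C2: $3,443.00 / (1 + 0.0526)^2 = $3,107.49
NPV = -$20,100.00 + $20,377.16 + $3,107.49 = $3,384.66

$3,384.66


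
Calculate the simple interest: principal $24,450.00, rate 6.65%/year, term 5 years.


Formula: I = P * r * t
Substituting: I = $24,450.00 * 0.0665 * 5
Step: I = $24,450.00 * 0.3325
I = $8,129.63

$8,129.63


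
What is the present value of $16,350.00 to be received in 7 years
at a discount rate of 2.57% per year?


Formula: PV = FV / (1 + r)^n
Substituting: PV = $16,350.00 / (1 + 0.0257)^7
Discount factor: (1.0257)^7 = 1.19438
PV = $16,350.00 / 1.19438 = $13,689.11

$13,689.11


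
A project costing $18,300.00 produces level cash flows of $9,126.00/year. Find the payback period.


Formula: Payback = investment / annual cash flow
Substituting: Payback = $18,300.00 / $9,126.00
Payback = 2.0053 years

2.0053 years


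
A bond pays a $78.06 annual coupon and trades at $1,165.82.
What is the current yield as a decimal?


Formula: Current yield = annual coupon / price
Substituting: CY = $78.06 / $1,165.82
CY = 0.066957

0.066957


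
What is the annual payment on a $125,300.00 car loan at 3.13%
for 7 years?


Formula: PMT = PV * r / (1 - (1+r)^(-n))
Denominator: 1 - (1 + 0.0313)^(-7) = 0.194056
Numerator: $125,300.00 * 0.0313 = 3921.89
PMT = 3921.89 / 0.194056 = $20,210.10

$20,210.10


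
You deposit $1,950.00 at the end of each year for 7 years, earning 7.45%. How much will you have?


Formula: FV = PMT * ((1+r)^n - 1) / r
Growth factor: (1 + 0.0745)^7 = 1.653655
Numerator: 1.653655 - 1 = 0.653655
FV = $1,950.00 * 0.653655 / 0.0745 = $17,109.09

$17,109.09


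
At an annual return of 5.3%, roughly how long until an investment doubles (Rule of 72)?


Formula: Years ≈ 72 / r
Substituting: Years ≈ 72 / 5.3
Years ≈ 13.6

13.6 years


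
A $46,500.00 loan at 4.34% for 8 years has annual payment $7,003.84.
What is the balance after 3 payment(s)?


Formula: Balance = PV*(1+r)^k - PMT*((1+r)^k - 1)/r
Growth: (1 + 0.0434)^3 = 1.135932
Accumulated factor: ((1+r)^k - 1)/r = 3.132084
Balance = $46,500.00 * 1.135932 - $7,003.84 * 3.132084
Balance = $30,884.25

$30,884.25


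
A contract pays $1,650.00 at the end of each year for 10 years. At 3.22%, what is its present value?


Formula: PV = PMT * (1 - (1+r)^(-n)) / r
Discount factor: (1 + 0.0322)^(-10) = 0.728386
Bracket: 1 - 0.728386 = 0.271614
PV = $1,650.00 * 0.271614 / 0.0322 = $13,918.12

$13,918.12


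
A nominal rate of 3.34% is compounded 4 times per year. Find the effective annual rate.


Formula: EAR = (1 + r/m)^m - 1
Period rate: r/m = 0.0334 / 4 = 0.00835
Compounding: (1 + 0.00835)^4 = 1.033821
EAR = 1.033821 - 1 = 0.033821

0.033821


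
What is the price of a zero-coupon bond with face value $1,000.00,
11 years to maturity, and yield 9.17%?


Formula: Price = FV / (1 + r)^n
Substituting: Price = $1,000.00 / (1 + 0.0917)^11
Discount factor: (1.0917)^11 = 2.625043
Price = $1,000.00 / 2.625043 = $380.95

$380.95


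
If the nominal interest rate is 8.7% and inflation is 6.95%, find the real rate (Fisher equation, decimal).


Formula: (1 + r_real) = (1 + r_nom) / (1 + inflation)
Substituting: (1 + r_real) = 1.087 / 1.0695
(1 + r_real) = 1.016363
r_real = 1.016363 - 1 = 0.016363

0.016363


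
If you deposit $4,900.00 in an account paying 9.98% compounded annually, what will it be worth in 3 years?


Formula: FV = P * (1 + r)^n
Substituting: FV = $4,900.00 * (1 + 0.0998)^3
Growth factor: (1.0998)^3 = 1.330274
FV = $4,900.00 * 1.330274 = $6,518.34

$6,518.34


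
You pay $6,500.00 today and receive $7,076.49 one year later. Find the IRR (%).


Formula: IRR = C1/C0 - 1
Substituting: IRR = $7,076.49 / $6,500.00 - 1
Ratio: 1.088691 - 1 = 0.088691
IRR = 8.8691%

8.8691%


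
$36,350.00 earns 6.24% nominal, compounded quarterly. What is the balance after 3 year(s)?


Formula: FV = P * (1 + r/m)^(m*t)
Period rate: r/m = 0.0624 / 4 = 0.0156
Total periods: m*t = 4 * 3 = 12
Growth factor: (1 + 0.0156)^12 = 1.204127
FV = $36,350.00 * 1.204127 = $43,770.02

$43,770.02


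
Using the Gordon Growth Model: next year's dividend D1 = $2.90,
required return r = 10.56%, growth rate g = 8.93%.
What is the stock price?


Formula: P = D1 / (r - g)
Spread: r - g = 0.1056 - 0.0893 = 0.0163
Substituting: P = $2.90 / 0.0163
P = $177.91

$177.91


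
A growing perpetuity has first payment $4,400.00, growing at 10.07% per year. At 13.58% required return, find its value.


Formula: PV = C / (r - g)
Spread: r - g = 0.1358 - 0.1007 = 0.0351
Substituting: PV = $4,400.00 / 0.0351
PV = $125,356.13

$125,356.13


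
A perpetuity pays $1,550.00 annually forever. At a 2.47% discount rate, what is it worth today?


Formula: PV = C / r
Substituting: PV = $1,550.00 / 0.0247
PV = $62,753.04

$62,753.04


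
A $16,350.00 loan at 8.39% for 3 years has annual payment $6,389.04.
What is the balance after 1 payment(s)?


Formula: Balance = PV*(1+r)^k - PMT*((1+r)^k - 1)/r
Growth: (1 + 0.0839)^1 = 1.0839
Accumulated factor: ((1+r)^k - 1)/r = 1.0
Balance = $16,350.00 * 1.0839 - $6,389.04 * 1.0
Balance = $11,332.73

$11,332.73


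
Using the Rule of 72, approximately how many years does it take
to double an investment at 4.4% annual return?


Formula: Years ≈ 72 / r
Substituting: Years ≈ 72 / 4.4
Years ≈ 16.4

16.4 years


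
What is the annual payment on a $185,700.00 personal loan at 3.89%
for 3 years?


Formula: PMT = PV * r / (1 - (1+r)^(-n))
Denominator: 1 - (1 + 0.0389)^(-3) = 0.108177
Numerator: $185,700.00 * 0.0389 = 7223.73
PMT = 7223.73 / 0.108177 = $66,777.07

$66,777.07


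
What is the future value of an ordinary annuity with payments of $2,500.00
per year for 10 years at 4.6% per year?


Formula: FV = PMT * ((1+r)^n - 1) / r
Growth factor: (1 + 0.046)^10 = 1.567895
Numerator: 1.567895 - 1 = 0.567895
FV = $2,500.00 * 0.567895 / 0.046 = $30,863.83

$30,863.83


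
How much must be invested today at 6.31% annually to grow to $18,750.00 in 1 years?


Formula: PV = FV / (1 + r)^n
Substituting: PV = $18,750.00 / (1 + 0.0631)^1
Discount factor: (1.0631)^1 = 1.0631
PV = $18,750.00 / 1.0631 = $17,637.10

$17,637.10


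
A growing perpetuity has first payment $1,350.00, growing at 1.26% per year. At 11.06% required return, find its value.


Formula: PV = C / (r - g)
Spread: r - g = 0.1106 - 0.0126 = 0.098
Substituting: PV = $1,350.00 / 0.098
PV = $13,775.51

$13,775.51


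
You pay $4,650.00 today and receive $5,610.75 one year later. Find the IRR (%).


Formula: IRR = C1/C0 - 1
Substituting: IRR = $5,610.75 / $4,650.00 - 1
Ratio: 1.206613 - 1 = 0.206613
IRR = 20.6613%

20.6613%


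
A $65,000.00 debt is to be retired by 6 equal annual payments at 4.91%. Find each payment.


Formula: PMT = PV * r / (1 - (1+r)^(-n))
Denominator: 1 - (1 + 0.0491)^(-6) = 0.249935
Numerator: $65,000.00 * 0.0491 = 3191.5
PMT = 3191.5 / 0.249935 = $12,769.30

$12,769.30


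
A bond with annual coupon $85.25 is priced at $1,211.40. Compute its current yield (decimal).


Formula: Current yield = annual coupon / price
Substituting: CY = $85.25 / $1,211.40
CY = 0.070373

0.070373


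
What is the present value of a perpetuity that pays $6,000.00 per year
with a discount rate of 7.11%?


Formula: PV = C / r
Substituting: PV = $6,000.00 / 0.0711
PV = $84,388.19

$84,388.19


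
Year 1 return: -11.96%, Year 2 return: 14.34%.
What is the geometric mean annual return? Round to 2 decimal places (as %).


Formula: Geometric mean = ((1+r1)*(1+r2))^(1/2) - 1
Product: (1 + -0.1196) * (1 + 0.1434) = 0.8804 * 1.1434 = 1.006649
Square root: 1.006649^0.5 = 1.003319
Geometric mean = 1.003319 - 1 = 0.003319
As percentage: 0.33%

0.33%


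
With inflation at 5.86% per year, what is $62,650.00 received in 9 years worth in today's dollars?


Formula: Real value = nominal / (1 + inflation)^years
Price level: (1 + 0.0586)^9 = 1.669502
Real value = $62,650.00 / 1.669502 = $37,526.16

$37,526.16


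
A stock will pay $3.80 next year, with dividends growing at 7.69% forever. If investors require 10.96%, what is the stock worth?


Formula: P = D1 / (r - g)
Spread: r - g = 0.1096 - 0.0769 = 0.0327
Substituting: P = $3.80 / 0.0327
P = $116.21

$116.21


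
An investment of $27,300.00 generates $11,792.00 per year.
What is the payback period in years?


Formula: Payback = investment / annual cash flow
Substituting: Payback = $27,300.00 / $11,792.00
Payback = 2.3151 years

2.3151 years


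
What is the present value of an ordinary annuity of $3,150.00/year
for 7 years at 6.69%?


Formula: PV = PMT * (1 - (1+r)^(-n)) / r
Discount factor: (1 + 0.0669)^(-7) = 0.635527
Bracket: 1 - 0.635527 = 0.364473
PV = $3,150.00 * 0.364473 / 0.0669 = $17,161.29

$17,161.29


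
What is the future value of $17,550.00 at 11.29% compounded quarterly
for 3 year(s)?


Formula: FV = P * (1 + r/m)^(m*t)
Period rate: r/m = 0.1129 / 4 = 0.028225
Total periods: m*t = 4 * 3 = 12
Growth factor: (1 + 0.028225)^12 = 1.396555
FV = $17,550.00 * 1.396555 = $24,509.53

$24,509.53


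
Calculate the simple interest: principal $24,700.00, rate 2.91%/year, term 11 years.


Formula: I = P * r * t
Substituting: I = $24,700.00 * 0.0291 * 11
Step: I = $24,700.00 * 0.3201
I = $7,906.47

$7,906.47


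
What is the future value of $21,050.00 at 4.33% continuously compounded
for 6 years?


Formula: FV = P * e^(r*t)
Exponent: r*t = 0.0433 * 6 = 0.2598
e^(0.2598) = 1.296671
FV = $21,050.00 * 1.296671 = $27,294.92

$27,294.92


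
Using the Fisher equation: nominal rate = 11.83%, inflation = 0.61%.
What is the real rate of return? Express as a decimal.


Formula: (1 + r_real) = (1 + r_nom) / (1 + inflation)
Substituting: (1 + r_real) = 1.1183 / 1.0061
(1 + r_real) = 1.11152
r_real = 1.11152 - 1 = 0.11152

0.11152


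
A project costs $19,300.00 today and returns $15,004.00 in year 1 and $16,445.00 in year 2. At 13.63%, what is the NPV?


Formula: NPV = C0 + C1/(1+r) + C2/(1+r)^2
Discount C1: $15,004.00 / (1 + 0.1363) = $13,204.26
Discount C2: $16,445.00 / (1 + 0.1363)^2 = $12,736.43
NPV = -$19,300.00 + $13,204.26 + $12,736.43 = $6,640.69

$6,640.69


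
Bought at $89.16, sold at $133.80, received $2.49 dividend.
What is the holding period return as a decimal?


Formula: HPR = (P1 - P0 + D) / P0
Gain: $133.80 - $89.16 + $2.49 = $47.13
HPR = $47.13 / $89.16 = 0.5286

0.5286


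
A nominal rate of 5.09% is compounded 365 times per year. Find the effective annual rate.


Formula: EAR = (1 + r/m)^m - 1
Period rate: r/m = 0.0509 / 365 = 0.000139
Compounding: (1 + 0.000139)^365 = 1.052214
EAR = 1.052214 - 1 = 0.052214

0.052214


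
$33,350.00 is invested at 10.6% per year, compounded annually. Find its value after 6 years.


Formula: FV = P * (1 + r)^n
Substituting: FV = $33,350.00 * (1 + 0.106)^6
Growth factor: (1.106)^6 = 1.830336
FV = $33,350.00 * 1.830336 = $61,041.70

$61,041.70


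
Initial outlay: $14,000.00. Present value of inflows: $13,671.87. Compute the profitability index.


Formula: PI = PV(cash flows) / initial investment
Substituting: PI = $13,671.87 / $14,000.00
PI = 0.9766

0.9766


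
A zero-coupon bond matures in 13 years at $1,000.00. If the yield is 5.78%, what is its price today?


Formula: Price = FV / (1 + r)^n
Substituting: Price = $1,000.00 / (1 + 0.0578)^13
Discount factor: (1.0578)^13 = 2.076091
Price = $1,000.00 / 2.076091 = $481.67

$481.67


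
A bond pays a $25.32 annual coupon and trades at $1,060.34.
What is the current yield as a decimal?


Formula: Current yield = annual coupon / price
Substituting: CY = $25.32 / $1,060.34
CY = 0.023879

0.023879


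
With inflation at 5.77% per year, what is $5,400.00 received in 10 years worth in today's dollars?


Formula: Real value = nominal / (1 + inflation)^years
Price level: (1 + 0.0577)^10 = 1.752367
Real value = $5,400.00 / 1.752367 = $3,081.55

$3,081.55


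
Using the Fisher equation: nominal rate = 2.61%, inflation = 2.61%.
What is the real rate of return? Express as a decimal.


Formula: (1 + r_real) = (1 + r_nom) / (1 + inflation)
Substituting: (1 + r_real) = 1.0261 / 1.0261
(1 + r_real) = 1.0
r_real = 1.0 - 1 = 0.0

0.0


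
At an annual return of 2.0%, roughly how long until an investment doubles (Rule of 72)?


Formula: Years ≈ 72 / r
Substituting: Years ≈ 72 / 2.0
Years ≈ 36.0

36.0 years


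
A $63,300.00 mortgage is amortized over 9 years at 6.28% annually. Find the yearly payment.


Formula: PMT = PV * r / (1 - (1+r)^(-n))
Denominator: 1 - (1 + 0.0628)^(-9) = 0.421989
Numerator: $63,300.00 * 0.0628 = 3975.24
PMT = 3975.24 / 0.421989 = $9,420.25

$9,420.25


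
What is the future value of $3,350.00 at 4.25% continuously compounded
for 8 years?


Formula: FV = P * e^(r*t)
Exponent: r*t = 0.0425 * 8 = 0.34
e^(0.34) = 1.404948
FV = $3,350.00 * 1.404948 = $4,706.57

$4,706.57


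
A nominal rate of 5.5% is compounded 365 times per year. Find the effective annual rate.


Formula: EAR = (1 + r/m)^m - 1
Period rate: r/m = 0.055 / 365 = 0.000151
Compounding: (1 + 0.000151)^365 = 1.056536
EAR = 1.056536 - 1 = 0.056536

0.056536
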